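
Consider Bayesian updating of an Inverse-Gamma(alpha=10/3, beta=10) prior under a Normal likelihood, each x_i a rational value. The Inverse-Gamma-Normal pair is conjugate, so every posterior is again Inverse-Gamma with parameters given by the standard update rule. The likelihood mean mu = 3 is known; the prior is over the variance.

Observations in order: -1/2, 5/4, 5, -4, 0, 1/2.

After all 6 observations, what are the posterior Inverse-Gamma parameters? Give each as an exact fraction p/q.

obs 1: x=-1/2 → posterior Inverse-Gamma(23/6, 129/8)
obs 2: x=5/4 → posterior Inverse-Gamma(13/3, 565/32)
obs 3: x=5 → posterior Inverse-Gamma(29/6, 629/32)
obs 4: x=-4 → posterior Inverse-Gamma(16/3, 1413/32)
obs 5: x=0 → posterior Inverse-Gamma(35/6, 1557/32)
obs 6: x=1/2 → posterior Inverse-Gamma(19/3, 1657/32)

alpha=19/3, beta=1657/32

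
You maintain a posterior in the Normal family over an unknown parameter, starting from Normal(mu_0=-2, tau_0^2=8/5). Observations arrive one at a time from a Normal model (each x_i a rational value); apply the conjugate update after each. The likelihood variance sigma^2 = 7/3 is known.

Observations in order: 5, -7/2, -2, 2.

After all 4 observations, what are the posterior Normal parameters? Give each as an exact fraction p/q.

obs 1: x=5 → posterior Normal(50/59, 56/59)
obs 2: x=-7/2 → posterior Normal(-34/83, 56/83)
obs 3: x=-2 → posterior Normal(-82/107, 56/107)
obs 4: x=2 → posterior Normal(-34/131, 56/131)

mu_0=-34/131, tau_0^2=56/131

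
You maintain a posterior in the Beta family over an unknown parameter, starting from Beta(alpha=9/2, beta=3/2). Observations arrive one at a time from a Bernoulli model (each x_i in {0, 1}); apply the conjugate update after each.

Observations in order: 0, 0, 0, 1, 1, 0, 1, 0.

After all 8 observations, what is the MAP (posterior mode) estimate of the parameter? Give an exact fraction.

13/24

obs 1: x=0 → posterior Beta(9/2, 5/2)
obs 2: x=0 → posterior Beta(9/2, 7/2)
obs 3: x=0 → posterior Beta(9/2, 9/2)
obs 4: x=1 → posterior Beta(11/2, 9/2)
obs 5: x=1 → posterior Beta(13/2, 9/2)
obs 6: x=0 → posterior Beta(13/2, 11/2)
obs 7: x=1 → posterior Beta(15/2, 11/2)
obs 8: x=0 → posterior Beta(15/2, 13/2)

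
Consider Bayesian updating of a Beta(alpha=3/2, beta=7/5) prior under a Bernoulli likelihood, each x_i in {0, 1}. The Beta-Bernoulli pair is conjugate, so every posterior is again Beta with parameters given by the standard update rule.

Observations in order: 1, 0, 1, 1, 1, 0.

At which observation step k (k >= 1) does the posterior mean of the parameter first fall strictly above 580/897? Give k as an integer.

obs 1: x=1 → posterior Beta(5/2, 7/5)
obs 2: x=0 → posterior Beta(5/2, 12/5)
obs 3: x=1 → posterior Beta(7/2, 12/5)
obs 4: x=1 → posterior Beta(9/2, 12/5)
obs 5: x=1 → posterior Beta(11/2, 12/5)
obs 6: x=0 → posterior Beta(11/2, 17/5)

k = 4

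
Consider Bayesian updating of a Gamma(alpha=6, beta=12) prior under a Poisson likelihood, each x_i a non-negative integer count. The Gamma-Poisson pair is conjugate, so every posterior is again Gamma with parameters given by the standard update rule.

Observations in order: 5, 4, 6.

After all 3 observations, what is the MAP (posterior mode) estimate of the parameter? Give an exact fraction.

obs 1: x=5 → posterior Gamma(11, 13)
obs 2: x=4 → posterior Gamma(15, 14)
obs 3: x=6 → posterior Gamma(21, 15)

4/3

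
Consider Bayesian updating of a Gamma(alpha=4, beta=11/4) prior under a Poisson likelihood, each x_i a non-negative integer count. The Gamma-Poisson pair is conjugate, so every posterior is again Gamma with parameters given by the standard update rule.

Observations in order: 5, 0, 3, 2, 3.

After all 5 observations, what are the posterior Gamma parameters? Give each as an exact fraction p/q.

obs 1: x=5 → posterior Gamma(9, 15/4)
obs 2: x=0 → posterior Gamma(9, 19/4)
obs 3: x=3 → posterior Gamma(12, 23/4)
obs 4: x=2 → posterior Gamma(14, 27/4)
obs 5: x=3 → posterior Gamma(17, 31/4)

alpha=17, beta=31/4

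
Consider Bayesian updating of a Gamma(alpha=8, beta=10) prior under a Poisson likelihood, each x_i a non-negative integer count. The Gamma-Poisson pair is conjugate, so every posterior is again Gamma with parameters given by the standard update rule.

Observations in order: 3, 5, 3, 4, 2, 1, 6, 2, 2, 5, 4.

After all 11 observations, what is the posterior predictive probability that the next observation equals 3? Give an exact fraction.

obs 1: x=3 → posterior Gamma(11, 11)
obs 2: x=5 → posterior Gamma(16, 12)
obs 3: x=3 → posterior Gamma(19, 13)
obs 4: x=4 → posterior Gamma(23, 14)
obs 5: x=2 → posterior Gamma(25, 15)
obs 6: x=1 → posterior Gamma(26, 16)
obs 7: x=6 → posterior Gamma(32, 17)
obs 8: x=2 → posterior Gamma(34, 18)
obs 9: x=2 → posterior Gamma(36, 19)
obs 10: x=5 → posterior Gamma(41, 20)
obs 11: x=4 → posterior Gamma(45, 21)

5126078068183771413306475954588313028540321786729785200382549715/27307923620129160367850504666323793149379670454889687880445198336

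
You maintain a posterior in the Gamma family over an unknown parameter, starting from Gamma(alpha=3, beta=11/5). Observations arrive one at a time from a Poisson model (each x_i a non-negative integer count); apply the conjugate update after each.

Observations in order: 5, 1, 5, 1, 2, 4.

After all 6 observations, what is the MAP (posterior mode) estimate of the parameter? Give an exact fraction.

obs 1: x=5 → posterior Gamma(8, 16/5)
obs 2: x=1 → posterior Gamma(9, 21/5)
obs 3: x=5 → posterior Gamma(14, 26/5)
obs 4: x=1 → posterior Gamma(15, 31/5)
obs 5: x=2 → posterior Gamma(17, 36/5)
obs 6: x=4 → posterior Gamma(21, 41/5)

100/41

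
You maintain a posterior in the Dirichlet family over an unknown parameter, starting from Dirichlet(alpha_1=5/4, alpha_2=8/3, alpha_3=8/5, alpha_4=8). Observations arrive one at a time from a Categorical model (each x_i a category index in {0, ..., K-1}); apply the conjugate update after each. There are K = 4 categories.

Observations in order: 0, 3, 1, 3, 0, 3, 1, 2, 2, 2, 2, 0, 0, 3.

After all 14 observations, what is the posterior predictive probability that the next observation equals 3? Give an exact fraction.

720/1651

obs 1: x=0 → posterior Dirichlet(9/4, 8/3, 8/5, 8)
obs 2: x=3 → posterior Dirichlet(9/4, 8/3, 8/5, 9)
obs 3: x=1 → posterior Dirichlet(9/4, 11/3, 8/5, 9)
obs 4: x=3 → posterior Dirichlet(9/4, 11/3, 8/5, 10)
obs 5: x=0 → posterior Dirichlet(13/4, 11/3, 8/5, 10)
obs 6: x=3 → posterior Dirichlet(13/4, 11/3, 8/5, 11)
obs 7: x=1 → posterior Dirichlet(13/4, 14/3, 8/5, 11)
obs 8: x=2 → posterior Dirichlet(13/4, 14/3, 13/5, 11)
obs 9: x=2 → posterior Dirichlet(13/4, 14/3, 18/5, 11)
obs 10: x=2 → posterior Dirichlet(13/4, 14/3, 23/5, 11)
obs 11: x=2 → posterior Dirichlet(13/4, 14/3, 28/5, 11)
obs 12: x=0 → posterior Dirichlet(17/4, 14/3, 28/5, 11)
obs 13: x=0 → posterior Dirichlet(21/4, 14/3, 28/5, 11)
obs 14: x=3 → posterior Dirichlet(21/4, 14/3, 28/5, 12)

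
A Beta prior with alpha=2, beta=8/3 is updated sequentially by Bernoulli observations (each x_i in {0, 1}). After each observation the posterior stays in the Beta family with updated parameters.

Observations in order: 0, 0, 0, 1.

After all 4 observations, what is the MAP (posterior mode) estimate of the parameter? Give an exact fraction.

obs 1: x=0 → posterior Beta(2, 11/3)
obs 2: x=0 → posterior Beta(2, 14/3)
obs 3: x=0 → posterior Beta(2, 17/3)
obs 4: x=1 → posterior Beta(3, 17/3)

3/10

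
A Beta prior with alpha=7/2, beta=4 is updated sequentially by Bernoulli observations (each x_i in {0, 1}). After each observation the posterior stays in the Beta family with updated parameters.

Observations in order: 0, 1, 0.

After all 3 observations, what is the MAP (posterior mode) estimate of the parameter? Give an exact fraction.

obs 1: x=0 → posterior Beta(7/2, 5)
obs 2: x=1 → posterior Beta(9/2, 5)
obs 3: x=0 → posterior Beta(9/2, 6)

7/17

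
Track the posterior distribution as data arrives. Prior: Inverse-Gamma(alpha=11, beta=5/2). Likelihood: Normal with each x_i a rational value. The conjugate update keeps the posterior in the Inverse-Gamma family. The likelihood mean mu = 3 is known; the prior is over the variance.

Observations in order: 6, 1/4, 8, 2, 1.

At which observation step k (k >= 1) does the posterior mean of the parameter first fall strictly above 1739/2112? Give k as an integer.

obs 1: x=6 → posterior Inverse-Gamma(23/2, 7)
obs 2: x=1/4 → posterior Inverse-Gamma(12, 345/32)
obs 3: x=8 → posterior Inverse-Gamma(25/2, 745/32)
obs 4: x=2 → posterior Inverse-Gamma(13, 761/32)
obs 5: x=1 → posterior Inverse-Gamma(27/2, 825/32)

k = 2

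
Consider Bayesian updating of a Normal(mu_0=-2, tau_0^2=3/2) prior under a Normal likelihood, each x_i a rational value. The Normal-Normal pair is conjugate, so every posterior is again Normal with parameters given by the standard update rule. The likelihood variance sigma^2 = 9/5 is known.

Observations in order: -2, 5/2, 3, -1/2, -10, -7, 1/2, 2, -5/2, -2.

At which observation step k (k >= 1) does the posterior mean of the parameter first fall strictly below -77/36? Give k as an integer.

obs 1: x=-2 → posterior Normal(-2, 9/11)
obs 2: x=5/2 → posterior Normal(-19/32, 9/16)
obs 3: x=3 → posterior Normal(11/42, 3/7)
obs 4: x=-1/2 → posterior Normal(3/26, 9/26)
obs 5: x=-10 → posterior Normal(-47/31, 9/31)
obs 6: x=-7 → posterior Normal(-41/18, 1/4)
obs 7: x=1/2 → posterior Normal(-159/82, 9/41)
obs 8: x=2 → posterior Normal(-139/92, 9/46)
obs 9: x=-5/2 → posterior Normal(-82/51, 3/17)
obs 10: x=-2 → posterior Normal(-23/14, 9/56)

k = 6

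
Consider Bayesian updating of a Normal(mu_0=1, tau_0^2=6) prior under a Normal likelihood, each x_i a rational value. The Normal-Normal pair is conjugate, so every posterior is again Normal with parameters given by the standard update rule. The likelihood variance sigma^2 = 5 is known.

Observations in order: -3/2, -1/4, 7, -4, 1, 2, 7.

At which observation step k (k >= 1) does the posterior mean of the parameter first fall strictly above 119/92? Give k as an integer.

k = 3

obs 1: x=-3/2 → posterior Normal(-4/11, 30/11)
obs 2: x=-1/4 → posterior Normal(-11/34, 30/17)
obs 3: x=7 → posterior Normal(73/46, 30/23)
obs 4: x=-4 → posterior Normal(25/58, 30/29)
obs 5: x=1 → posterior Normal(37/70, 6/7)
obs 6: x=2 → posterior Normal(61/82, 30/41)
obs 7: x=7 → posterior Normal(145/94, 30/47)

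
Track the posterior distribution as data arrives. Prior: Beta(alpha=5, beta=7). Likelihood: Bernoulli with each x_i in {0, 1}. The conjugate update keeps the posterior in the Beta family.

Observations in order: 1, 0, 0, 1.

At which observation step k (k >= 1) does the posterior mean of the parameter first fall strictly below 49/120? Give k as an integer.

obs 1: x=1 → posterior Beta(6, 7)
obs 2: x=0 → posterior Beta(6, 8)
obs 3: x=0 → posterior Beta(6, 9)
obs 4: x=1 → posterior Beta(7, 9)

k = 3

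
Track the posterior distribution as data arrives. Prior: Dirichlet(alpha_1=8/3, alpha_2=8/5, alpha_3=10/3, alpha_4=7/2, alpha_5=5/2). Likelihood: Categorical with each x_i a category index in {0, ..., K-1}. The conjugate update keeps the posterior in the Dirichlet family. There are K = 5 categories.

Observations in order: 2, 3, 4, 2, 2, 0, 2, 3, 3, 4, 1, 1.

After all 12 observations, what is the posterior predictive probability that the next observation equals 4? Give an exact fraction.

obs 1: x=2 → posterior Dirichlet(8/3, 8/5, 13/3, 7/2, 5/2)
obs 2: x=3 → posterior Dirichlet(8/3, 8/5, 13/3, 9/2, 5/2)
obs 3: x=4 → posterior Dirichlet(8/3, 8/5, 13/3, 9/2, 7/2)
obs 4: x=2 → posterior Dirichlet(8/3, 8/5, 16/3, 9/2, 7/2)
obs 5: x=2 → posterior Dirichlet(8/3, 8/5, 19/3, 9/2, 7/2)
obs 6: x=0 → posterior Dirichlet(11/3, 8/5, 19/3, 9/2, 7/2)
obs 7: x=2 → posterior Dirichlet(11/3, 8/5, 22/3, 9/2, 7/2)
obs 8: x=3 → posterior Dirichlet(11/3, 8/5, 22/3, 11/2, 7/2)
obs 9: x=3 → posterior Dirichlet(11/3, 8/5, 22/3, 13/2, 7/2)
obs 10: x=4 → posterior Dirichlet(11/3, 8/5, 22/3, 13/2, 9/2)
obs 11: x=1 → posterior Dirichlet(11/3, 13/5, 22/3, 13/2, 9/2)
obs 12: x=1 → posterior Dirichlet(11/3, 18/5, 22/3, 13/2, 9/2)

45/256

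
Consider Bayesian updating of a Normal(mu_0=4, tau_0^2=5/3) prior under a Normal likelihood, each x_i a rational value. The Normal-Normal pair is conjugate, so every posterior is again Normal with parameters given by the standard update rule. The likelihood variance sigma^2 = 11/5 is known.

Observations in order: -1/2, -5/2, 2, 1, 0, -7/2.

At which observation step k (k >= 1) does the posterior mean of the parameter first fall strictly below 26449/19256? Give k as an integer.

obs 1: x=-1/2 → posterior Normal(239/116, 55/58)
obs 2: x=-5/2 → posterior Normal(57/83, 55/83)
obs 3: x=2 → posterior Normal(107/108, 55/108)
obs 4: x=1 → posterior Normal(132/133, 55/133)
obs 5: x=0 → posterior Normal(66/79, 55/158)
obs 6: x=-7/2 → posterior Normal(89/366, 55/183)

k = 2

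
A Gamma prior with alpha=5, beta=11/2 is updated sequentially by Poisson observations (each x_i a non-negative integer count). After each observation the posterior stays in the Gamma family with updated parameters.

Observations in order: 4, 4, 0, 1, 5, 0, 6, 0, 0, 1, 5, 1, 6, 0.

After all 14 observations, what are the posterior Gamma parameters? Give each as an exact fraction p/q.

alpha=38, beta=39/2

obs 1: x=4 → posterior Gamma(9, 13/2)
obs 2: x=4 → posterior Gamma(13, 15/2)
obs 3: x=0 → posterior Gamma(13, 17/2)
obs 4: x=1 → posterior Gamma(14, 19/2)
obs 5: x=5 → posterior Gamma(19, 21/2)
obs 6: x=0 → posterior Gamma(19, 23/2)
obs 7: x=6 → posterior Gamma(25, 25/2)
obs 8: x=0 → posterior Gamma(25, 27/2)
obs 9: x=0 → posterior Gamma(25, 29/2)
obs 10: x=1 → posterior Gamma(26, 31/2)
obs 11: x=5 → posterior Gamma(31, 33/2)
obs 12: x=1 → posterior Gamma(32, 35/2)
obs 13: x=6 → posterior Gamma(38, 37/2)
obs 14: x=0 → posterior Gamma(38, 39/2)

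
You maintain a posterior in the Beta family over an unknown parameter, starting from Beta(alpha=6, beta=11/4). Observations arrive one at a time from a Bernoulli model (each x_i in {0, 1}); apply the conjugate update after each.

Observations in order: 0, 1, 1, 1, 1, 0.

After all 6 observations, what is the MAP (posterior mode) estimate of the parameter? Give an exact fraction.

12/17

obs 1: x=0 → posterior Beta(6, 15/4)
obs 2: x=1 → posterior Beta(7, 15/4)
obs 3: x=1 → posterior Beta(8, 15/4)
obs 4: x=1 → posterior Beta(9, 15/4)
obs 5: x=1 → posterior Beta(10, 15/4)
obs 6: x=0 → posterior Beta(10, 19/4)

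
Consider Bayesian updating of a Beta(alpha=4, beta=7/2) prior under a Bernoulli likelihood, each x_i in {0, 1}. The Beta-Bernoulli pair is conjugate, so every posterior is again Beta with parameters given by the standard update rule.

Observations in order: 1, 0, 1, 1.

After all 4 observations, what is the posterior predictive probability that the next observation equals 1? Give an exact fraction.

obs 1: x=1 → posterior Beta(5, 7/2)
obs 2: x=0 → posterior Beta(5, 9/2)
obs 3: x=1 → posterior Beta(6, 9/2)
obs 4: x=1 → posterior Beta(7, 9/2)

14/23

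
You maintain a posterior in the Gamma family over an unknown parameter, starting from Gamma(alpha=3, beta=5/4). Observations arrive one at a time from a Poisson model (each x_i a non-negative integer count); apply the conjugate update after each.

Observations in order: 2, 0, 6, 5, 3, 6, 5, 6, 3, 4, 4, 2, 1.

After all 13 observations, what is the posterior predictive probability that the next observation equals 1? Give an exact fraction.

obs 1: x=2 → posterior Gamma(5, 9/4)
obs 2: x=0 → posterior Gamma(5, 13/4)
obs 3: x=6 → posterior Gamma(11, 17/4)
obs 4: x=5 → posterior Gamma(16, 21/4)
obs 5: x=3 → posterior Gamma(19, 25/4)
obs 6: x=6 → posterior Gamma(25, 29/4)
obs 7: x=5 → posterior Gamma(30, 33/4)
obs 8: x=6 → posterior Gamma(36, 37/4)
obs 9: x=3 → posterior Gamma(39, 41/4)
obs 10: x=4 → posterior Gamma(43, 45/4)
obs 11: x=4 → posterior Gamma(47, 49/4)
obs 12: x=2 → posterior Gamma(49, 53/4)
obs 13: x=1 → posterior Gamma(50, 57/4)

1243863658223130746088788300714901532703082343144314157228915392381833008200048116266249800/11267344822716009203627019114226595398434472872895976119991402836798728878088830854022793061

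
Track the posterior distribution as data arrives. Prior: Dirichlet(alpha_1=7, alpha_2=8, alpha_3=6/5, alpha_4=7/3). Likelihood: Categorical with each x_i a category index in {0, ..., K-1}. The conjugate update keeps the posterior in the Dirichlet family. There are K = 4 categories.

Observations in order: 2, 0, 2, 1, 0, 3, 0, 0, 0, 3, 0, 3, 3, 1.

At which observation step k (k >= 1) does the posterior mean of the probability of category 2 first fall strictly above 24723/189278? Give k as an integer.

obs 1: x=2 → posterior Dirichlet(7, 8, 11/5, 7/3)
obs 2: x=0 → posterior Dirichlet(8, 8, 11/5, 7/3)
obs 3: x=2 → posterior Dirichlet(8, 8, 16/5, 7/3)
obs 4: x=1 → posterior Dirichlet(8, 9, 16/5, 7/3)
obs 5: x=0 → posterior Dirichlet(9, 9, 16/5, 7/3)
obs 6: x=3 → posterior Dirichlet(9, 9, 16/5, 10/3)
obs 7: x=0 → posterior Dirichlet(10, 9, 16/5, 10/3)
obs 8: x=0 → posterior Dirichlet(11, 9, 16/5, 10/3)
obs 9: x=0 → posterior Dirichlet(12, 9, 16/5, 10/3)
obs 10: x=3 → posterior Dirichlet(12, 9, 16/5, 13/3)
obs 11: x=0 → posterior Dirichlet(13, 9, 16/5, 13/3)
obs 12: x=3 → posterior Dirichlet(13, 9, 16/5, 16/3)
obs 13: x=3 → posterior Dirichlet(13, 9, 16/5, 19/3)
obs 14: x=1 → posterior Dirichlet(13, 10, 16/5, 19/3)

k = 3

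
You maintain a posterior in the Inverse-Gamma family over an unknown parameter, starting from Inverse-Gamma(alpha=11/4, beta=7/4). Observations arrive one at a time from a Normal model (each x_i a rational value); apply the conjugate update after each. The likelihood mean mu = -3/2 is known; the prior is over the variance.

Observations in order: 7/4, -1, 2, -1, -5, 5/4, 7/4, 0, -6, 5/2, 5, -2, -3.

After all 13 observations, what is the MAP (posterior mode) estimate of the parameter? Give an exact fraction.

obs 1: x=7/4 → posterior Inverse-Gamma(13/4, 225/32)
obs 2: x=-1 → posterior Inverse-Gamma(15/4, 229/32)
obs 3: x=2 → posterior Inverse-Gamma(17/4, 425/32)
obs 4: x=-1 → posterior Inverse-Gamma(19/4, 429/32)
obs 5: x=-5 → posterior Inverse-Gamma(21/4, 625/32)
obs 6: x=5/4 → posterior Inverse-Gamma(23/4, 373/16)
obs 7: x=7/4 → posterior Inverse-Gamma(25/4, 915/32)
obs 8: x=0 → posterior Inverse-Gamma(27/4, 951/32)
obs 9: x=-6 → posterior Inverse-Gamma(29/4, 1275/32)
obs 10: x=5/2 → posterior Inverse-Gamma(31/4, 1531/32)
obs 11: x=5 → posterior Inverse-Gamma(33/4, 2207/32)
obs 12: x=-2 → posterior Inverse-Gamma(35/4, 2211/32)
obs 13: x=-3 → posterior Inverse-Gamma(37/4, 2247/32)

2247/328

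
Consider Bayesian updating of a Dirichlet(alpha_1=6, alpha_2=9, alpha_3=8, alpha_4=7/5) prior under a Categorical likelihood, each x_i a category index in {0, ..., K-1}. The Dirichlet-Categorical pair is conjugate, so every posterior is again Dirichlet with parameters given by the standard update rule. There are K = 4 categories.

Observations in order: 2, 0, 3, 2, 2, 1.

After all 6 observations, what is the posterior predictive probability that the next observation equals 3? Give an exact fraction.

obs 1: x=2 → posterior Dirichlet(6, 9, 9, 7/5)
obs 2: x=0 → posterior Dirichlet(7, 9, 9, 7/5)
obs 3: x=3 → posterior Dirichlet(7, 9, 9, 12/5)
obs 4: x=2 → posterior Dirichlet(7, 9, 10, 12/5)
obs 5: x=2 → posterior Dirichlet(7, 9, 11, 12/5)
obs 6: x=1 → posterior Dirichlet(7, 10, 11, 12/5)

3/38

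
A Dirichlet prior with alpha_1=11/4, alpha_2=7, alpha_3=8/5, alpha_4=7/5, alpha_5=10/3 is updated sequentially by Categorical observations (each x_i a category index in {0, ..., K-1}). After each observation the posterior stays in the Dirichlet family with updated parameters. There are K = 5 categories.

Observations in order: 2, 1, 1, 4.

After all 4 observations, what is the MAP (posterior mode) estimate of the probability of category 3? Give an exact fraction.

24/905

obs 1: x=2 → posterior Dirichlet(11/4, 7, 13/5, 7/5, 10/3)
obs 2: x=1 → posterior Dirichlet(11/4, 8, 13/5, 7/5, 10/3)
obs 3: x=1 → posterior Dirichlet(11/4, 9, 13/5, 7/5, 10/3)
obs 4: x=4 → posterior Dirichlet(11/4, 9, 13/5, 7/5, 13/3)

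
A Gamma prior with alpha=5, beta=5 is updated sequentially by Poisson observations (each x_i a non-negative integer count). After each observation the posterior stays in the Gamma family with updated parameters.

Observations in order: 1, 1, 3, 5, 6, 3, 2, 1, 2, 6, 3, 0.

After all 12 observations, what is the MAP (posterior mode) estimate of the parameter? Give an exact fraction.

37/17

obs 1: x=1 → posterior Gamma(6, 6)
obs 2: x=1 → posterior Gamma(7, 7)
obs 3: x=3 → posterior Gamma(10, 8)
obs 4: x=5 → posterior Gamma(15, 9)
obs 5: x=6 → posterior Gamma(21, 10)
obs 6: x=3 → posterior Gamma(24, 11)
obs 7: x=2 → posterior Gamma(26, 12)
obs 8: x=1 → posterior Gamma(27, 13)
obs 9: x=2 → posterior Gamma(29, 14)
obs 10: x=6 → posterior Gamma(35, 15)
obs 11: x=3 → posterior Gamma(38, 16)
obs 12: x=0 → posterior Gamma(38, 17)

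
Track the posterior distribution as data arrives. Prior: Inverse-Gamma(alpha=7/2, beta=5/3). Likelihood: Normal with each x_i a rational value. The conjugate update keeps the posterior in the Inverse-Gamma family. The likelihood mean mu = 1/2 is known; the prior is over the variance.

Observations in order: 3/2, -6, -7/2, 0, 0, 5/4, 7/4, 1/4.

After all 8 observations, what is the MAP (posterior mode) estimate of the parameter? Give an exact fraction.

obs 1: x=3/2 → posterior Inverse-Gamma(4, 13/6)
obs 2: x=-6 → posterior Inverse-Gamma(9/2, 559/24)
obs 3: x=-7/2 → posterior Inverse-Gamma(5, 751/24)
obs 4: x=0 → posterior Inverse-Gamma(11/2, 377/12)
obs 5: x=0 → posterior Inverse-Gamma(6, 757/24)
obs 6: x=5/4 → posterior Inverse-Gamma(13/2, 3055/96)
obs 7: x=7/4 → posterior Inverse-Gamma(7, 1565/48)
obs 8: x=1/4 → posterior Inverse-Gamma(15/2, 3133/96)

3133/816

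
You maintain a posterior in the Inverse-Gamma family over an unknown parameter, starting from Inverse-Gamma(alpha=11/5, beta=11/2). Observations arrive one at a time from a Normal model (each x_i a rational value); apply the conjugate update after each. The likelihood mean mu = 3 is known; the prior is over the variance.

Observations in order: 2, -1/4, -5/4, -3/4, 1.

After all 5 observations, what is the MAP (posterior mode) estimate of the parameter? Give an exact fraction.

obs 1: x=2 → posterior Inverse-Gamma(27/10, 6)
obs 2: x=-1/4 → posterior Inverse-Gamma(16/5, 361/32)
obs 3: x=-5/4 → posterior Inverse-Gamma(37/10, 325/16)
obs 4: x=-3/4 → posterior Inverse-Gamma(21/5, 875/32)
obs 5: x=1 → posterior Inverse-Gamma(47/10, 939/32)

1565/304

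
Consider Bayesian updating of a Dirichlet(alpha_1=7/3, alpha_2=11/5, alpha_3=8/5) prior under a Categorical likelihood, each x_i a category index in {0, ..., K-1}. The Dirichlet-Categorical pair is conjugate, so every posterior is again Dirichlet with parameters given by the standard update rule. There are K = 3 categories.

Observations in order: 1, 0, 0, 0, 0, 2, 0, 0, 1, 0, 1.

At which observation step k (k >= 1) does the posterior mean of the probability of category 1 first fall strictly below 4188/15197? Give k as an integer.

k = 6

obs 1: x=1 → posterior Dirichlet(7/3, 16/5, 8/5)
obs 2: x=0 → posterior Dirichlet(10/3, 16/5, 8/5)
obs 3: x=0 → posterior Dirichlet(13/3, 16/5, 8/5)
obs 4: x=0 → posterior Dirichlet(16/3, 16/5, 8/5)
obs 5: x=0 → posterior Dirichlet(19/3, 16/5, 8/5)
obs 6: x=2 → posterior Dirichlet(19/3, 16/5, 13/5)
obs 7: x=0 → posterior Dirichlet(22/3, 16/5, 13/5)
obs 8: x=0 → posterior Dirichlet(25/3, 16/5, 13/5)
obs 9: x=1 → posterior Dirichlet(25/3, 21/5, 13/5)
obs 10: x=0 → posterior Dirichlet(28/3, 21/5, 13/5)
obs 11: x=1 → posterior Dirichlet(28/3, 26/5, 13/5)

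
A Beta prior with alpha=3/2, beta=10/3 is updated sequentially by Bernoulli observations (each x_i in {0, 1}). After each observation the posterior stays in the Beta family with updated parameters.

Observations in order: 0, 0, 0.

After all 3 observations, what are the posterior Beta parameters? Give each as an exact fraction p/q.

obs 1: x=0 → posterior Beta(3/2, 13/3)
obs 2: x=0 → posterior Beta(3/2, 16/3)
obs 3: x=0 → posterior Beta(3/2, 19/3)

alpha=3/2, beta=19/3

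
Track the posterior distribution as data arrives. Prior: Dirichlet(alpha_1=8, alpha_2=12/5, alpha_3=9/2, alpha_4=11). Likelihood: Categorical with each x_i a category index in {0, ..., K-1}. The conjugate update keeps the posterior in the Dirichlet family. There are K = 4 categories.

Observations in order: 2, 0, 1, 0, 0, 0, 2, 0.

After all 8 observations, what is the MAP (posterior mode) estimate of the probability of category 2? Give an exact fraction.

obs 1: x=2 → posterior Dirichlet(8, 12/5, 11/2, 11)
obs 2: x=0 → posterior Dirichlet(9, 12/5, 11/2, 11)
obs 3: x=1 → posterior Dirichlet(9, 17/5, 11/2, 11)
obs 4: x=0 → posterior Dirichlet(10, 17/5, 11/2, 11)
obs 5: x=0 → posterior Dirichlet(11, 17/5, 11/2, 11)
obs 6: x=0 → posterior Dirichlet(12, 17/5, 11/2, 11)
obs 7: x=2 → posterior Dirichlet(12, 17/5, 13/2, 11)
obs 8: x=0 → posterior Dirichlet(13, 17/5, 13/2, 11)

55/299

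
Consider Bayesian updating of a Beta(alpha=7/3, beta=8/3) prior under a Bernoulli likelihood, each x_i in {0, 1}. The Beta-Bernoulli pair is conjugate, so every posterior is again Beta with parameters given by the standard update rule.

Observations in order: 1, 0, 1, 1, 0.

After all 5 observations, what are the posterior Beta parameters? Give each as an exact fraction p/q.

alpha=16/3, beta=14/3

obs 1: x=1 → posterior Beta(10/3, 8/3)
obs 2: x=0 → posterior Beta(10/3, 11/3)
obs 3: x=1 → posterior Beta(13/3, 11/3)
obs 4: x=1 → posterior Beta(16/3, 11/3)
obs 5: x=0 → posterior Beta(16/3, 14/3)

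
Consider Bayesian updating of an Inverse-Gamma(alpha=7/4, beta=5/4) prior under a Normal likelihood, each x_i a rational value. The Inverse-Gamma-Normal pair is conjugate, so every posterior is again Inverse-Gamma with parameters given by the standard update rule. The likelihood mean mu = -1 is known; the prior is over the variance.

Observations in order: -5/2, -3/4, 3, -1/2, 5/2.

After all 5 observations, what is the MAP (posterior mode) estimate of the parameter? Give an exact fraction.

533/168

obs 1: x=-5/2 → posterior Inverse-Gamma(9/4, 19/8)
obs 2: x=-3/4 → posterior Inverse-Gamma(11/4, 77/32)
obs 3: x=3 → posterior Inverse-Gamma(13/4, 333/32)
obs 4: x=-1/2 → posterior Inverse-Gamma(15/4, 337/32)
obs 5: x=5/2 → posterior Inverse-Gamma(17/4, 533/32)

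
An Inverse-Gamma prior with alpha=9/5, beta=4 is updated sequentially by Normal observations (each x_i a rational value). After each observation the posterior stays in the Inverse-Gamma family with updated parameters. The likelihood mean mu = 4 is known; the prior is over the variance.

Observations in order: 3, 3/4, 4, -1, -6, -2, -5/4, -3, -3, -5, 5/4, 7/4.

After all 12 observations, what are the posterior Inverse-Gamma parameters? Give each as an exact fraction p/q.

obs 1: x=3 → posterior Inverse-Gamma(23/10, 9/2)
obs 2: x=3/4 → posterior Inverse-Gamma(14/5, 313/32)
obs 3: x=4 → posterior Inverse-Gamma(33/10, 313/32)
obs 4: x=-1 → posterior Inverse-Gamma(19/5, 713/32)
obs 5: x=-6 → posterior Inverse-Gamma(43/10, 2313/32)
obs 6: x=-2 → posterior Inverse-Gamma(24/5, 2889/32)
obs 7: x=-5/4 → posterior Inverse-Gamma(53/10, 1665/16)
obs 8: x=-3 → posterior Inverse-Gamma(29/5, 2057/16)
obs 9: x=-3 → posterior Inverse-Gamma(63/10, 2449/16)
obs 10: x=-5 → posterior Inverse-Gamma(34/5, 3097/16)
obs 11: x=5/4 → posterior Inverse-Gamma(73/10, 6315/32)
obs 12: x=7/4 → posterior Inverse-Gamma(39/5, 1599/8)

alpha=39/5, beta=1599/8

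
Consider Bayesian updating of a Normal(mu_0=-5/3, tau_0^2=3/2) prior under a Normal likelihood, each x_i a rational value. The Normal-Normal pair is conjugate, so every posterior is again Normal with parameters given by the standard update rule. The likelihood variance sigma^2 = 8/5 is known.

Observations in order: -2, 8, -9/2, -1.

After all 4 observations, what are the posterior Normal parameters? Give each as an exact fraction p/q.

obs 1: x=-2 → posterior Normal(-170/93, 24/31)
obs 2: x=8 → posterior Normal(95/69, 12/23)
obs 3: x=-9/2 → posterior Normal(-25/366, 24/61)
obs 4: x=-1 → posterior Normal(-115/456, 6/19)

mu_0=-115/456, tau_0^2=6/19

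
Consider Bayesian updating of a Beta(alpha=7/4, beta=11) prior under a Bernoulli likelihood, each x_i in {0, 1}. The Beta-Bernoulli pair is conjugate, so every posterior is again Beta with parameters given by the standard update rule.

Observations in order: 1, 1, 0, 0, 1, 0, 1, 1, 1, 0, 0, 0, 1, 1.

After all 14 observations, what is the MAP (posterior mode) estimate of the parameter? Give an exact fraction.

35/99

obs 1: x=1 → posterior Beta(11/4, 11)
obs 2: x=1 → posterior Beta(15/4, 11)
obs 3: x=0 → posterior Beta(15/4, 12)
obs 4: x=0 → posterior Beta(15/4, 13)
obs 5: x=1 → posterior Beta(19/4, 13)
obs 6: x=0 → posterior Beta(19/4, 14)
obs 7: x=1 → posterior Beta(23/4, 14)
obs 8: x=1 → posterior Beta(27/4, 14)
obs 9: x=1 → posterior Beta(31/4, 14)
obs 10: x=0 → posterior Beta(31/4, 15)
obs 11: x=0 → posterior Beta(31/4, 16)
obs 12: x=0 → posterior Beta(31/4, 17)
obs 13: x=1 → posterior Beta(35/4, 17)
obs 14: x=1 → posterior Beta(39/4, 17)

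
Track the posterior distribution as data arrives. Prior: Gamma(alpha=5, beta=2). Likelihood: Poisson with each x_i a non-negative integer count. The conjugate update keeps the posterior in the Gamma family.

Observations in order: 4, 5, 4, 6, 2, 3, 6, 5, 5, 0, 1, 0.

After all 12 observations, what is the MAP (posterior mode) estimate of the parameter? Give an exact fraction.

45/14

obs 1: x=4 → posterior Gamma(9, 3)
obs 2: x=5 → posterior Gamma(14, 4)
obs 3: x=4 → posterior Gamma(18, 5)
obs 4: x=6 → posterior Gamma(24, 6)
obs 5: x=2 → posterior Gamma(26, 7)
obs 6: x=3 → posterior Gamma(29, 8)
obs 7: x=6 → posterior Gamma(35, 9)
obs 8: x=5 → posterior Gamma(40, 10)
obs 9: x=5 → posterior Gamma(45, 11)
obs 10: x=0 → posterior Gamma(45, 12)
obs 11: x=1 → posterior Gamma(46, 13)
obs 12: x=0 → posterior Gamma(46, 14)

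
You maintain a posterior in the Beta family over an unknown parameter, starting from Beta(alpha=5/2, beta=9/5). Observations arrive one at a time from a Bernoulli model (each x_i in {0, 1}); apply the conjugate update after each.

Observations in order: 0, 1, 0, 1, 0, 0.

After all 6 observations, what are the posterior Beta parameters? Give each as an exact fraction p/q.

alpha=9/2, beta=29/5

obs 1: x=0 → posterior Beta(5/2, 14/5)
obs 2: x=1 → posterior Beta(7/2, 14/5)
obs 3: x=0 → posterior Beta(7/2, 19/5)
obs 4: x=1 → posterior Beta(9/2, 19/5)
obs 5: x=0 → posterior Beta(9/2, 24/5)
obs 6: x=0 → posterior Beta(9/2, 29/5)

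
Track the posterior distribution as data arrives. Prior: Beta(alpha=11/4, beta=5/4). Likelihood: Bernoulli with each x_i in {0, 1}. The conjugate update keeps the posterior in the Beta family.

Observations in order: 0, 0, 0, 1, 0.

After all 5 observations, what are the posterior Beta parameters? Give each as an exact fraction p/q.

obs 1: x=0 → posterior Beta(11/4, 9/4)
obs 2: x=0 → posterior Beta(11/4, 13/4)
obs 3: x=0 → posterior Beta(11/4, 17/4)
obs 4: x=1 → posterior Beta(15/4, 17/4)
obs 5: x=0 → posterior Beta(15/4, 21/4)

alpha=15/4, beta=21/4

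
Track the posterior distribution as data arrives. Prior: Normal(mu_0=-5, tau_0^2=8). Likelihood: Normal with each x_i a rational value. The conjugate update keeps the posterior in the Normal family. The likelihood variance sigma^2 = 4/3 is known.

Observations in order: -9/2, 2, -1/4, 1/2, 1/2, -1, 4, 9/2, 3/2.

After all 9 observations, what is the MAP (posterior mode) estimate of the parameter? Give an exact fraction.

7/10

obs 1: x=-9/2 → posterior Normal(-32/7, 8/7)
obs 2: x=2 → posterior Normal(-20/13, 8/13)
obs 3: x=-1/4 → posterior Normal(-43/38, 8/19)
obs 4: x=1/2 → posterior Normal(-37/50, 8/25)
obs 5: x=1/2 → posterior Normal(-1/2, 8/31)
obs 6: x=-1 → posterior Normal(-43/74, 8/37)
obs 7: x=4 → posterior Normal(5/86, 8/43)
obs 8: x=9/2 → posterior Normal(59/98, 8/49)
obs 9: x=3/2 → posterior Normal(7/10, 8/55)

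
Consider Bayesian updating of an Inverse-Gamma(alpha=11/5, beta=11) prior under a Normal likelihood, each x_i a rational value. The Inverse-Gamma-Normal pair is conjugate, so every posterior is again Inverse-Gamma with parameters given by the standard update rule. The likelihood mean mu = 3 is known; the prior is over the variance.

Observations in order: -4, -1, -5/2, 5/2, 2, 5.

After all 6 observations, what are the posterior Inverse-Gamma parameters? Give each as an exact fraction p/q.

obs 1: x=-4 → posterior Inverse-Gamma(27/10, 71/2)
obs 2: x=-1 → posterior Inverse-Gamma(16/5, 87/2)
obs 3: x=-5/2 → posterior Inverse-Gamma(37/10, 469/8)
obs 4: x=5/2 → posterior Inverse-Gamma(21/5, 235/4)
obs 5: x=2 → posterior Inverse-Gamma(47/10, 237/4)
obs 6: x=5 → posterior Inverse-Gamma(26/5, 245/4)

alpha=26/5, beta=245/4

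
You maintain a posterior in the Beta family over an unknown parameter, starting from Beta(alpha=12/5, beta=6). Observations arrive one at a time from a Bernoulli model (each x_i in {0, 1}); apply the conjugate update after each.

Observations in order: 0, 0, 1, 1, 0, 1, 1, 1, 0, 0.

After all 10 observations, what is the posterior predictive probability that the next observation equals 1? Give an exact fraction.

obs 1: x=0 → posterior Beta(12/5, 7)
obs 2: x=0 → posterior Beta(12/5, 8)
obs 3: x=1 → posterior Beta(17/5, 8)
obs 4: x=1 → posterior Beta(22/5, 8)
obs 5: x=0 → posterior Beta(22/5, 9)
obs 6: x=1 → posterior Beta(27/5, 9)
obs 7: x=1 → posterior Beta(32/5, 9)
obs 8: x=1 → posterior Beta(37/5, 9)
obs 9: x=0 → posterior Beta(37/5, 10)
obs 10: x=0 → posterior Beta(37/5, 11)

37/92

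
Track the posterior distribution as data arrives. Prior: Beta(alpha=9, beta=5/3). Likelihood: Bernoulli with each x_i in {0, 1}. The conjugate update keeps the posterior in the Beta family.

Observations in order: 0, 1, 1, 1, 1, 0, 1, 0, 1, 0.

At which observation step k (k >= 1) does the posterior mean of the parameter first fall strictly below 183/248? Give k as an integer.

k = 10

obs 1: x=0 → posterior Beta(9, 8/3)
obs 2: x=1 → posterior Beta(10, 8/3)
obs 3: x=1 → posterior Beta(11, 8/3)
obs 4: x=1 → posterior Beta(12, 8/3)
obs 5: x=1 → posterior Beta(13, 8/3)
obs 6: x=0 → posterior Beta(13, 11/3)
obs 7: x=1 → posterior Beta(14, 11/3)
obs 8: x=0 → posterior Beta(14, 14/3)
obs 9: x=1 → posterior Beta(15, 14/3)
obs 10: x=0 → posterior Beta(15, 17/3)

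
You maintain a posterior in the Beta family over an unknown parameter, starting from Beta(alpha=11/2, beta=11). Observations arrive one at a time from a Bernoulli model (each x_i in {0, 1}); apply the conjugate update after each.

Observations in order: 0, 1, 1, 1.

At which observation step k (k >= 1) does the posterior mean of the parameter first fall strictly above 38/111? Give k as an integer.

obs 1: x=0 → posterior Beta(11/2, 12)
obs 2: x=1 → posterior Beta(13/2, 12)
obs 3: x=1 → posterior Beta(15/2, 12)
obs 4: x=1 → posterior Beta(17/2, 12)

k = 2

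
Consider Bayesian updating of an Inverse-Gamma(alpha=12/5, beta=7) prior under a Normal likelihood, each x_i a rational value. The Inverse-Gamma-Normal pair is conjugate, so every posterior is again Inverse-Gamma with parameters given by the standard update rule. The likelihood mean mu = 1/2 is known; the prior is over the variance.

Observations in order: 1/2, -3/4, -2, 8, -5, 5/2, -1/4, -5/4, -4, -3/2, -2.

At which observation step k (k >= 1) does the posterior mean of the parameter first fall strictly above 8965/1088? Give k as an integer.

k = 4

obs 1: x=1/2 → posterior Inverse-Gamma(29/10, 7)
obs 2: x=-3/4 → posterior Inverse-Gamma(17/5, 249/32)
obs 3: x=-2 → posterior Inverse-Gamma(39/10, 349/32)
obs 4: x=8 → posterior Inverse-Gamma(22/5, 1249/32)
obs 5: x=-5 → posterior Inverse-Gamma(49/10, 1733/32)
obs 6: x=5/2 → posterior Inverse-Gamma(27/5, 1797/32)
obs 7: x=-1/4 → posterior Inverse-Gamma(59/10, 903/16)
obs 8: x=-5/4 → posterior Inverse-Gamma(32/5, 1855/32)
obs 9: x=-4 → posterior Inverse-Gamma(69/10, 2179/32)
obs 10: x=-3/2 → posterior Inverse-Gamma(37/5, 2243/32)
obs 11: x=-2 → posterior Inverse-Gamma(79/10, 2343/32)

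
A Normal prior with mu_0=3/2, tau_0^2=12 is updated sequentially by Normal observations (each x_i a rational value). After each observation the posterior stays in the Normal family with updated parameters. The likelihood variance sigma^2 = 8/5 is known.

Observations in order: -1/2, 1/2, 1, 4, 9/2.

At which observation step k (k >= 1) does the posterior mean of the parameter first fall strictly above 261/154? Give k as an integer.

obs 1: x=-1/2 → posterior Normal(-9/34, 24/17)
obs 2: x=1/2 → posterior Normal(3/32, 3/4)
obs 3: x=1 → posterior Normal(18/47, 24/47)
obs 4: x=4 → posterior Normal(39/31, 12/31)
obs 5: x=9/2 → posterior Normal(291/154, 24/77)

k = 5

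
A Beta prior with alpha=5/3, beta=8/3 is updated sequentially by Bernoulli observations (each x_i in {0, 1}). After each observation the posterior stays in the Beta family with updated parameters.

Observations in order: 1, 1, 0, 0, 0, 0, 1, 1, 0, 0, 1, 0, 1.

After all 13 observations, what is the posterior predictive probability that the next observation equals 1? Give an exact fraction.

obs 1: x=1 → posterior Beta(8/3, 8/3)
obs 2: x=1 → posterior Beta(11/3, 8/3)
obs 3: x=0 → posterior Beta(11/3, 11/3)
obs 4: x=0 → posterior Beta(11/3, 14/3)
obs 5: x=0 → posterior Beta(11/3, 17/3)
obs 6: x=0 → posterior Beta(11/3, 20/3)
obs 7: x=1 → posterior Beta(14/3, 20/3)
obs 8: x=1 → posterior Beta(17/3, 20/3)
obs 9: x=0 → posterior Beta(17/3, 23/3)
obs 10: x=0 → posterior Beta(17/3, 26/3)
obs 11: x=1 → posterior Beta(20/3, 26/3)
obs 12: x=0 → posterior Beta(20/3, 29/3)
obs 13: x=1 → posterior Beta(23/3, 29/3)

23/52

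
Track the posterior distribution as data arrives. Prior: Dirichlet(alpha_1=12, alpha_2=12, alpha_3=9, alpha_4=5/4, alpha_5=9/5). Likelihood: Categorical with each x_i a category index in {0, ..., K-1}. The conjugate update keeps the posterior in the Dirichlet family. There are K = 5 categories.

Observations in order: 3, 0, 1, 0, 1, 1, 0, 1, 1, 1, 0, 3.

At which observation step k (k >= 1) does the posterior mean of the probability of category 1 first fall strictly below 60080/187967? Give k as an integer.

k = 2

obs 1: x=3 → posterior Dirichlet(12, 12, 9, 9/4, 9/5)
obs 2: x=0 → posterior Dirichlet(13, 12, 9, 9/4, 9/5)
obs 3: x=1 → posterior Dirichlet(13, 13, 9, 9/4, 9/5)
obs 4: x=0 → posterior Dirichlet(14, 13, 9, 9/4, 9/5)
obs 5: x=1 → posterior Dirichlet(14, 14, 9, 9/4, 9/5)
obs 6: x=1 → posterior Dirichlet(14, 15, 9, 9/4, 9/5)
obs 7: x=0 → posterior Dirichlet(15, 15, 9, 9/4, 9/5)
obs 8: x=1 → posterior Dirichlet(15, 16, 9, 9/4, 9/5)
obs 9: x=1 → posterior Dirichlet(15, 17, 9, 9/4, 9/5)
obs 10: x=1 → posterior Dirichlet(15, 18, 9, 9/4, 9/5)
obs 11: x=0 → posterior Dirichlet(16, 18, 9, 9/4, 9/5)
obs 12: x=3 → posterior Dirichlet(16, 18, 9, 13/4, 9/5)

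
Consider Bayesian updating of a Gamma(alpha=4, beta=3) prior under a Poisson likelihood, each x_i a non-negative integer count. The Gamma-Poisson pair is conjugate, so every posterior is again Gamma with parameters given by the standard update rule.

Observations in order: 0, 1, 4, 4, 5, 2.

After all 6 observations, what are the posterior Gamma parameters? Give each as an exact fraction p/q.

alpha=20, beta=9

obs 1: x=0 → posterior Gamma(4, 4)
obs 2: x=1 → posterior Gamma(5, 5)
obs 3: x=4 → posterior Gamma(9, 6)
obs 4: x=4 → posterior Gamma(13, 7)
obs 5: x=5 → posterior Gamma(18, 8)
obs 6: x=2 → posterior Gamma(20, 9)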